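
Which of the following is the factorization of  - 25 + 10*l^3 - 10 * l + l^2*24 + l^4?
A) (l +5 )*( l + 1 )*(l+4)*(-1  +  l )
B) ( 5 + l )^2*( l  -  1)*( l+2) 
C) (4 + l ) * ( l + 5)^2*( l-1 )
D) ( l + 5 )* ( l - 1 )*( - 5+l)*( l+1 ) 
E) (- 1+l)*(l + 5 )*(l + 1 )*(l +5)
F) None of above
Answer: E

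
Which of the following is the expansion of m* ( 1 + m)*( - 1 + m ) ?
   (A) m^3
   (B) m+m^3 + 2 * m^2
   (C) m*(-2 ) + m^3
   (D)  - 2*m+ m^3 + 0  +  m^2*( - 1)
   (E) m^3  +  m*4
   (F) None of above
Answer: F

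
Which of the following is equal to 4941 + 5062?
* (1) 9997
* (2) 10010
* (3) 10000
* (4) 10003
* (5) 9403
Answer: 4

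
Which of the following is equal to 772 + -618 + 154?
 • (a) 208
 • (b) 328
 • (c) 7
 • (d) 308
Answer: d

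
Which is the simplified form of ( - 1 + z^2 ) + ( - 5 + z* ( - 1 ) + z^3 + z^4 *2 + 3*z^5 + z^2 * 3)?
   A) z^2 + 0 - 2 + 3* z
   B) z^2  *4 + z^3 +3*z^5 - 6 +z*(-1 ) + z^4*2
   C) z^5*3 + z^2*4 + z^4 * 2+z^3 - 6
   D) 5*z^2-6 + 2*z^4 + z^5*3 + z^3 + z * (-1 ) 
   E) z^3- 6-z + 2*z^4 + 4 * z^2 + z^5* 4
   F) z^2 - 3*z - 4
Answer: B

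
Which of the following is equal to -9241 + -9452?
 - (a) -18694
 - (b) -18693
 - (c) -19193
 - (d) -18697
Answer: b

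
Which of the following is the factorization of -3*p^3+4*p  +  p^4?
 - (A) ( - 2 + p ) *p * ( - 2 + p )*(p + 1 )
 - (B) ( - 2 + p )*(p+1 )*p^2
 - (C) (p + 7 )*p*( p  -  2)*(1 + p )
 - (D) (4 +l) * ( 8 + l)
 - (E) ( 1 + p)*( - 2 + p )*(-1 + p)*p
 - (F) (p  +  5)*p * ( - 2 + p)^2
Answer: A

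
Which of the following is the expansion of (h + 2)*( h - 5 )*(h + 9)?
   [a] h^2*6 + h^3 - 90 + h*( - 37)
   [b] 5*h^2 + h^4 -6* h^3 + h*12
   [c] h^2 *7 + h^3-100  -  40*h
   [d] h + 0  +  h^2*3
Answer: a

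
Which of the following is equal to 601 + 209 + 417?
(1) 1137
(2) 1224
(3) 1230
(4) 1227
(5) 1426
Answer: 4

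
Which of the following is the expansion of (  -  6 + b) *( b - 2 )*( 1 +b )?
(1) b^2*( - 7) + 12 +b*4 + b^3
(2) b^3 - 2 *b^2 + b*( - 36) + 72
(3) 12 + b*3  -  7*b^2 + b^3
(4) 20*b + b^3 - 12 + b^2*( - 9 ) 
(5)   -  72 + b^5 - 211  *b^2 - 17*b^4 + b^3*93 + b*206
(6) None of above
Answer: 1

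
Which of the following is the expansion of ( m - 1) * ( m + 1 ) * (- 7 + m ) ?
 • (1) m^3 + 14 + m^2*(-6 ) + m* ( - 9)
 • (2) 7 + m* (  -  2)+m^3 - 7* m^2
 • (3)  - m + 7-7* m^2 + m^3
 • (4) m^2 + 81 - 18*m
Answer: 3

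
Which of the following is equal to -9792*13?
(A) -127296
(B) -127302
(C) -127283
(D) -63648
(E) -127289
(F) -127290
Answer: A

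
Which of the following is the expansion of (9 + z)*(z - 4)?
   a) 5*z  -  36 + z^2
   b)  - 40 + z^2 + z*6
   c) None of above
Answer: a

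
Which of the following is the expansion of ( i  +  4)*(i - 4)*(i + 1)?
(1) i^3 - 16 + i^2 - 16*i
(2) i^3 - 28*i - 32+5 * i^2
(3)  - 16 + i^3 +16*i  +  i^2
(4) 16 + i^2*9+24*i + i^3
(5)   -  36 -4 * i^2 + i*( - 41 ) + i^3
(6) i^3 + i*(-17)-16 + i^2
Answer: 1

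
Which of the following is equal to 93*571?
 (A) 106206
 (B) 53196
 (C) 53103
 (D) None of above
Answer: C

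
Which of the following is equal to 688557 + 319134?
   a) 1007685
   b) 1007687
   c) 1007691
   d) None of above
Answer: c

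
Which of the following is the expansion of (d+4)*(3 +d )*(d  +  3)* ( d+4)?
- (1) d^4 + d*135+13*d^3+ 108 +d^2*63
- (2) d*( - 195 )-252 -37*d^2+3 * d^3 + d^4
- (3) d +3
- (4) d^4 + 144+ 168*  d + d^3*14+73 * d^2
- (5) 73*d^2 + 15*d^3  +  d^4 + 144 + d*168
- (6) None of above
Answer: 4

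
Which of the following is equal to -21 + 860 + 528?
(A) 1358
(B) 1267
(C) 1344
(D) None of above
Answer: D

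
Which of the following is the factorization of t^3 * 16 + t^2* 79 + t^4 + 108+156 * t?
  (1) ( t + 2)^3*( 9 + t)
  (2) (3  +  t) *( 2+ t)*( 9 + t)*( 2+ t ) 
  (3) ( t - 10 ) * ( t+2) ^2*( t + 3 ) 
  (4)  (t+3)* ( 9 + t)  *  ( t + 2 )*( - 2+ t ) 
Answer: 2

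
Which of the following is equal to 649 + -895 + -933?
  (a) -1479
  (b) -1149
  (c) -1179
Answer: c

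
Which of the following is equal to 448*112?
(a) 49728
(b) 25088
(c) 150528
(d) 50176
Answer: d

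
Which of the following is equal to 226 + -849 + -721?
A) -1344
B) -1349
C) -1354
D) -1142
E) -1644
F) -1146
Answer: A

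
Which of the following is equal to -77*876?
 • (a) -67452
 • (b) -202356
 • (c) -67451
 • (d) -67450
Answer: a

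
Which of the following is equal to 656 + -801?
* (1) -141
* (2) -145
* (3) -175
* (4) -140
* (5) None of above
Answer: 2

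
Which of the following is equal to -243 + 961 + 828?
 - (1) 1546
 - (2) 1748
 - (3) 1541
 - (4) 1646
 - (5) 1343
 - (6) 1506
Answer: 1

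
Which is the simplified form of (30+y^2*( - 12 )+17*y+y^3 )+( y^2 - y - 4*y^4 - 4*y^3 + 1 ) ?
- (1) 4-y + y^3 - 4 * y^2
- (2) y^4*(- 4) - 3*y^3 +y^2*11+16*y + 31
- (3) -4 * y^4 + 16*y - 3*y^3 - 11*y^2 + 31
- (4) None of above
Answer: 3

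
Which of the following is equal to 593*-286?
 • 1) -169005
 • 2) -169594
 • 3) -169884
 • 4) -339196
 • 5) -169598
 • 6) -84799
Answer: 5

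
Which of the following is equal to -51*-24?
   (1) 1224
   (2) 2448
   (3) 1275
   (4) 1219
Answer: 1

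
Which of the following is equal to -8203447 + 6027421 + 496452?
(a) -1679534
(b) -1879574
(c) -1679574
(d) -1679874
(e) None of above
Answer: c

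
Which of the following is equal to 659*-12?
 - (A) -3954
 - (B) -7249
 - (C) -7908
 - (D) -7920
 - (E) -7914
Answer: C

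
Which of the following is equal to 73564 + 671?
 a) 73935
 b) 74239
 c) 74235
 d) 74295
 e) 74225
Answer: c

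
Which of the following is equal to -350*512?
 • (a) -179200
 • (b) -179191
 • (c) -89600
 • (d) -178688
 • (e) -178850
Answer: a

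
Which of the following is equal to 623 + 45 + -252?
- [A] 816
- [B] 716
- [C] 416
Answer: C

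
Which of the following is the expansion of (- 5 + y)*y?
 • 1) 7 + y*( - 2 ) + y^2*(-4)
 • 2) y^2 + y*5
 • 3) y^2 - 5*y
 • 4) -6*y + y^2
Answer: 3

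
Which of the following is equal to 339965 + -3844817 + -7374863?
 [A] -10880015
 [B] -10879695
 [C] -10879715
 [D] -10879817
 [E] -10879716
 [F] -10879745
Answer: C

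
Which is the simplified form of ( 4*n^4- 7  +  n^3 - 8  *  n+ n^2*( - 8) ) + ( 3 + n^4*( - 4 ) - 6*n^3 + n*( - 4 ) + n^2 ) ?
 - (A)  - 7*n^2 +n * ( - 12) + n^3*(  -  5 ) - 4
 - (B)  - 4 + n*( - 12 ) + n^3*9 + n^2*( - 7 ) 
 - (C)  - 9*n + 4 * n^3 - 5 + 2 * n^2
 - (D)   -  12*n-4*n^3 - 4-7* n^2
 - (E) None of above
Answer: A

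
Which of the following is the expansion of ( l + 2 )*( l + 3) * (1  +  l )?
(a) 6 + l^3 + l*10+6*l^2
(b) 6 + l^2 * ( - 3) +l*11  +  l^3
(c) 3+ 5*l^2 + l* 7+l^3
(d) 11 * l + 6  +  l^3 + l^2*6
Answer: d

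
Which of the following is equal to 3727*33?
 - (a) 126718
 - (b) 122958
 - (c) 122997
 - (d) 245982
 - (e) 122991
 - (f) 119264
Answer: e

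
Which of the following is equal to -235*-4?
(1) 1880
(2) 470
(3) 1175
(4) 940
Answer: 4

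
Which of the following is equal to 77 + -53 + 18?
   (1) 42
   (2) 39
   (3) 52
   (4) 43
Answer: 1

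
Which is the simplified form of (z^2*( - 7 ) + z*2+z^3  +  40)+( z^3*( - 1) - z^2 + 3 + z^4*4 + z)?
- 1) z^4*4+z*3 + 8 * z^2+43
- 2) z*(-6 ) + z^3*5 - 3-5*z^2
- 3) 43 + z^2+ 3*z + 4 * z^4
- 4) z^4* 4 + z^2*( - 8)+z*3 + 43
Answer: 4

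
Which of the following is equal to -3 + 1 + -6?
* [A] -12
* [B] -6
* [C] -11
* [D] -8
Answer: D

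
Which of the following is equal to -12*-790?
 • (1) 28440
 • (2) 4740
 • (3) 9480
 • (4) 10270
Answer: 3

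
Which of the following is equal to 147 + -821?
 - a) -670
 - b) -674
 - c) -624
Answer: b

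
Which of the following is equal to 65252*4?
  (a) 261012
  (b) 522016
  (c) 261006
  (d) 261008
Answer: d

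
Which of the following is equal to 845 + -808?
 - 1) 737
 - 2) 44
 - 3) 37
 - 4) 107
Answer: 3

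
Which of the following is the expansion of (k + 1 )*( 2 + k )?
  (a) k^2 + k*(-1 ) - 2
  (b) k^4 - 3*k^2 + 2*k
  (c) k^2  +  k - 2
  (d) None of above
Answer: d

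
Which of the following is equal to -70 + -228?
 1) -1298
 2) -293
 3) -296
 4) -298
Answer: 4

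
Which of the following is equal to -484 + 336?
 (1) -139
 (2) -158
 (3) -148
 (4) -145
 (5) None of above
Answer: 3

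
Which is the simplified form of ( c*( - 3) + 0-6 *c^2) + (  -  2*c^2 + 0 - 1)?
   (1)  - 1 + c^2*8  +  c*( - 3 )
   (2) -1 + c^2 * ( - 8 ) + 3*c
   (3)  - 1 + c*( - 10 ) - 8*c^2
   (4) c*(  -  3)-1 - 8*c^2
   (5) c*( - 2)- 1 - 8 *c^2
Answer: 4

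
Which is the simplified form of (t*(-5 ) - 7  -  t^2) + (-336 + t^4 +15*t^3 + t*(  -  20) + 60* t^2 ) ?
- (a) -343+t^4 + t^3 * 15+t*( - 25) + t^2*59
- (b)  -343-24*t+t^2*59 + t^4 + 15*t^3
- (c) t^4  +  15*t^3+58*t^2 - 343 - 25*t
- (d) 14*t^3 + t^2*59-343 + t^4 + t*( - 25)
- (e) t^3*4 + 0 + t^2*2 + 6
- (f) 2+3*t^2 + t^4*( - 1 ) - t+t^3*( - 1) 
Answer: a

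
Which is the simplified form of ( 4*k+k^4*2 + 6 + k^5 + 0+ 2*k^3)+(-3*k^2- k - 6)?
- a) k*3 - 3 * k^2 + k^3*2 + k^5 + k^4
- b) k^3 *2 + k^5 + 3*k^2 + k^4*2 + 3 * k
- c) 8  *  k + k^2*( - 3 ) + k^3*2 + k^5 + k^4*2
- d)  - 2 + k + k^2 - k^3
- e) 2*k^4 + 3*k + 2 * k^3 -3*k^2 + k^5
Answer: e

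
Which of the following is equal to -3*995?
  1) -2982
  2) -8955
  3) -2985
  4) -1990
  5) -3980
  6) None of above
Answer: 3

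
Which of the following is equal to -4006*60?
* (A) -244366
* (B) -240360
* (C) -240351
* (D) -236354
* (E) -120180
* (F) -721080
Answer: B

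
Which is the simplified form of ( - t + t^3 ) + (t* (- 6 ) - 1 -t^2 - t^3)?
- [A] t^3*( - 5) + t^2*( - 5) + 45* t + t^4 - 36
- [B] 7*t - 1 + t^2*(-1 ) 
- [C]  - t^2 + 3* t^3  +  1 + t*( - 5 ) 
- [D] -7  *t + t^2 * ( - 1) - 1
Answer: D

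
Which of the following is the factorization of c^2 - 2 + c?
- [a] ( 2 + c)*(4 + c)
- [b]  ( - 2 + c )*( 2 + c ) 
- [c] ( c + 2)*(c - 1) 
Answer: c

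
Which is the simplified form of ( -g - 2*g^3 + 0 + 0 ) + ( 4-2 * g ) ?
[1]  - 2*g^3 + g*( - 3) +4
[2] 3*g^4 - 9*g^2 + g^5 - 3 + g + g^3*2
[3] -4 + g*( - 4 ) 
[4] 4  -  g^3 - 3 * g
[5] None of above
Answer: 1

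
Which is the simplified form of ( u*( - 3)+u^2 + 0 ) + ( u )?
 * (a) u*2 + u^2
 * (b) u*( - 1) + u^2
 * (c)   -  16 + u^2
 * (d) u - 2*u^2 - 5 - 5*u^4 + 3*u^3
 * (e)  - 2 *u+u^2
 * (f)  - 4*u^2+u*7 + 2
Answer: e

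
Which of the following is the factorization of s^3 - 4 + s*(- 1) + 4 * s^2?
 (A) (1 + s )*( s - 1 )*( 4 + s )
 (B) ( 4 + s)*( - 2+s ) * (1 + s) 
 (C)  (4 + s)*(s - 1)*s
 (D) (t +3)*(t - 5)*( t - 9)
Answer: A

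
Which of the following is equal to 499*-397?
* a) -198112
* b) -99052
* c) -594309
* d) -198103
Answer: d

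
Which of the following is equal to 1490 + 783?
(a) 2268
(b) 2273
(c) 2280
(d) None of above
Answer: b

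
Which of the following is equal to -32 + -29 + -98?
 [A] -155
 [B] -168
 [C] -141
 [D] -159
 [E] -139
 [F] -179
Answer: D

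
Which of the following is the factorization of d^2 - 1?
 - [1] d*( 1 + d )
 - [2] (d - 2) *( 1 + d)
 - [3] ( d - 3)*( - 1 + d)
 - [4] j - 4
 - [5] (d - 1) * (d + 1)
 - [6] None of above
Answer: 5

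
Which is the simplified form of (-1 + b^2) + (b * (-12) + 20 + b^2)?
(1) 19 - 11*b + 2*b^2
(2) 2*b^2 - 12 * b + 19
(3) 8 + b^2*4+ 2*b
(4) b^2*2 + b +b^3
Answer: 2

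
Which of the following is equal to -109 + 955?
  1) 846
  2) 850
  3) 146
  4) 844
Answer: 1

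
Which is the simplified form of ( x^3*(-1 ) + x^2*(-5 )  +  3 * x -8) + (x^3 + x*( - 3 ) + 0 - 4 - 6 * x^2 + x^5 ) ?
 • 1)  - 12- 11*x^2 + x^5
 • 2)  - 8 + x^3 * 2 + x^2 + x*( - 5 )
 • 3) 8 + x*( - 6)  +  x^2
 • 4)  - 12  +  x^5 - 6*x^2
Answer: 1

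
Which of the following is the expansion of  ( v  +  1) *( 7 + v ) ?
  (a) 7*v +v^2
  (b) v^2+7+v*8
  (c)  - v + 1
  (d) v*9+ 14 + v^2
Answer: b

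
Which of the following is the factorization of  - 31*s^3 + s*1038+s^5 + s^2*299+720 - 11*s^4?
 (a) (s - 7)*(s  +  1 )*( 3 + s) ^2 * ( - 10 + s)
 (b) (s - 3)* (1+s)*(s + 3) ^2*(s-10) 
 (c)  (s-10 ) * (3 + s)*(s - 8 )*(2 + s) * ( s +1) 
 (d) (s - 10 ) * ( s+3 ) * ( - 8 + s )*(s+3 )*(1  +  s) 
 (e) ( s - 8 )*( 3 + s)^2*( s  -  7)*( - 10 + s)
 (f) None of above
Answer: d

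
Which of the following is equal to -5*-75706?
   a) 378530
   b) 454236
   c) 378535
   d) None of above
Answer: a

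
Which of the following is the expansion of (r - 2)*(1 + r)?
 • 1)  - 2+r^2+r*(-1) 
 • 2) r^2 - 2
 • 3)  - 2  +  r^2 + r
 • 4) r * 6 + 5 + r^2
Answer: 1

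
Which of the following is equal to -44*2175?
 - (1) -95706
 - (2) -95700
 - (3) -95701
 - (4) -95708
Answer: 2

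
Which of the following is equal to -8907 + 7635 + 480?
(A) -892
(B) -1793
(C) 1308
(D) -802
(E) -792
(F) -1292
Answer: E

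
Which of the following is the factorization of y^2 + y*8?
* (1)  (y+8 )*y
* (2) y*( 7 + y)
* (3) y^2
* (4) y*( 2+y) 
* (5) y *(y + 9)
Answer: 1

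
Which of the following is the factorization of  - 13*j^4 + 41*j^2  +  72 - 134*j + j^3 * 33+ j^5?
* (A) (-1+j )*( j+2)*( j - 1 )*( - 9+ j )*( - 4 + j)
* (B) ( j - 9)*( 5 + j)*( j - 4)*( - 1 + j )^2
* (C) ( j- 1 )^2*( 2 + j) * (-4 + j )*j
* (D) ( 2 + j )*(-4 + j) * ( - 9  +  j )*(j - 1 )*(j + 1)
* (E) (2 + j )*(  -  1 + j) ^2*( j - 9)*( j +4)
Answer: A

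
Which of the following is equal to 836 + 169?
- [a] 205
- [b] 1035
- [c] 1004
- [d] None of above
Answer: d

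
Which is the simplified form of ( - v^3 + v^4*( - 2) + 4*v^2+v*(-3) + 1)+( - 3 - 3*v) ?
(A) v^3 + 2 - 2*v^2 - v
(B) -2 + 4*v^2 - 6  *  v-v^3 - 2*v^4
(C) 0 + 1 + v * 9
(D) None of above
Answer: B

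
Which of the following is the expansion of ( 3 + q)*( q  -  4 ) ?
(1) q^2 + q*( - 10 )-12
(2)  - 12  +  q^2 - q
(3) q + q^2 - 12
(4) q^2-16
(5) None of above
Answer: 2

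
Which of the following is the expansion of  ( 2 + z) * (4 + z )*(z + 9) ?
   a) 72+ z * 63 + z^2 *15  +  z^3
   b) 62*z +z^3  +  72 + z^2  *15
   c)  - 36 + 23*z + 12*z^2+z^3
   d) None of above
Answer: b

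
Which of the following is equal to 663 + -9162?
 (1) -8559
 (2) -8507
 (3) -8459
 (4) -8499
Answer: 4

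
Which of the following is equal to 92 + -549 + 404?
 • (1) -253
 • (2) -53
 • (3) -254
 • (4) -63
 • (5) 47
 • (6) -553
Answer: 2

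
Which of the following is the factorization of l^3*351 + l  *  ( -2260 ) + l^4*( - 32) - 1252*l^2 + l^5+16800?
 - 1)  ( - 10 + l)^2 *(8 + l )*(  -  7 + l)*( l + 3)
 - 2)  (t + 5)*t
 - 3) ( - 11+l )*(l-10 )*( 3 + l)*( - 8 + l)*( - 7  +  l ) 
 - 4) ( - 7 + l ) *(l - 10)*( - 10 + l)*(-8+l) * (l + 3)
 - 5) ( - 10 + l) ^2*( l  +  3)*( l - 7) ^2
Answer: 4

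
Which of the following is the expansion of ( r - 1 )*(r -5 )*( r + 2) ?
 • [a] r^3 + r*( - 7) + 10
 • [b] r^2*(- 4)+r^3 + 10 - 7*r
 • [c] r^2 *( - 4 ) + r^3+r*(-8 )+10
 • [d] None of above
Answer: b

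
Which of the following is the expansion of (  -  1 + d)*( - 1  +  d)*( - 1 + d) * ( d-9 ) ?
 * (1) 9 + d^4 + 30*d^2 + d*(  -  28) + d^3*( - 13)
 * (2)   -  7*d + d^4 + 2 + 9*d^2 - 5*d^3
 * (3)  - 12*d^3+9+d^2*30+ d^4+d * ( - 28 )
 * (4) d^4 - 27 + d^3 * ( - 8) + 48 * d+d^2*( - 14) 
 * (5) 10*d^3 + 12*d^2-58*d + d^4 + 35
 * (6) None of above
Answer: 3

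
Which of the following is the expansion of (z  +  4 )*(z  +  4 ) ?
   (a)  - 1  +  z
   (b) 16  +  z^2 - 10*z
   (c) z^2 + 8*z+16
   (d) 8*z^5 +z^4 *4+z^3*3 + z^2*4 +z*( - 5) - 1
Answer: c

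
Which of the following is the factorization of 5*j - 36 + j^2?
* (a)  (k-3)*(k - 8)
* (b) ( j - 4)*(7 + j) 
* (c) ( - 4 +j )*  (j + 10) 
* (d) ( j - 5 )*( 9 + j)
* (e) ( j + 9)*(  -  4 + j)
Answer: e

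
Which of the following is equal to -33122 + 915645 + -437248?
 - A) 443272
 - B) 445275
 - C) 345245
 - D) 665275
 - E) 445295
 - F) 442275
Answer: B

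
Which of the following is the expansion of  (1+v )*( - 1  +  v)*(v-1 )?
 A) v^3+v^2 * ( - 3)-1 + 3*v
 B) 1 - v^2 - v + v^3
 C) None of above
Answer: B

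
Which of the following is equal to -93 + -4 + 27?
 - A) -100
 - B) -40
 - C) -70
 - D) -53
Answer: C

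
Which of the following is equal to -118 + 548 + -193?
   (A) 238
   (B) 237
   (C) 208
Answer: B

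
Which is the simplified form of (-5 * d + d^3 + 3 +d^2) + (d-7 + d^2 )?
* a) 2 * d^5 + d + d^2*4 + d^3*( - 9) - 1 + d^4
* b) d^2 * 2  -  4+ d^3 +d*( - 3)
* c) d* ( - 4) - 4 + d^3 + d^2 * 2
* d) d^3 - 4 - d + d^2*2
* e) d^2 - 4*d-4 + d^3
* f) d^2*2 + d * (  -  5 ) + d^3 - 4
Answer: c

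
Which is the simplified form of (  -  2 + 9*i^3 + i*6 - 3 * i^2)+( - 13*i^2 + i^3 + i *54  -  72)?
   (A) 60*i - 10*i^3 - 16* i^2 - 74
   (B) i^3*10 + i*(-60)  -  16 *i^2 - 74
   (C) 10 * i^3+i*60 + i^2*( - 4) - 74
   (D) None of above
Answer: D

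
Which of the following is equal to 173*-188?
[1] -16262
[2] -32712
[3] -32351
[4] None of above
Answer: 4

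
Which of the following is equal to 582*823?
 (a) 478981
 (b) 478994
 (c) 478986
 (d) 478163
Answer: c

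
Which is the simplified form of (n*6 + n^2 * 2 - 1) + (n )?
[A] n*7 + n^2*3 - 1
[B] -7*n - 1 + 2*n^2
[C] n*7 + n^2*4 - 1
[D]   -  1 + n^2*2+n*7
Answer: D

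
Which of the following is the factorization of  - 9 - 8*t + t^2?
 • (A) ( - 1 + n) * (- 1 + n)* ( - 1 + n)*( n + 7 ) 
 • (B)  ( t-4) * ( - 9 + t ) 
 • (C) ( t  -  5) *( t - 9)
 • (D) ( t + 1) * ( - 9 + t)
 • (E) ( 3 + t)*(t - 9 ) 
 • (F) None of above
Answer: D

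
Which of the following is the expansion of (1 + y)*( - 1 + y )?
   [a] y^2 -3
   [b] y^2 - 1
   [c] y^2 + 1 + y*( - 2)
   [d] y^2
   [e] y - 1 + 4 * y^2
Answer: b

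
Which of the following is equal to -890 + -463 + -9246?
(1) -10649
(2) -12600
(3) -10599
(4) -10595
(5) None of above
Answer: 3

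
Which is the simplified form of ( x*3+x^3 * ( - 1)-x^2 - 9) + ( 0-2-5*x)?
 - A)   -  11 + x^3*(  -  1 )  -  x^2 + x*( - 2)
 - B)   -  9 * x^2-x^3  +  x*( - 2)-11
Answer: A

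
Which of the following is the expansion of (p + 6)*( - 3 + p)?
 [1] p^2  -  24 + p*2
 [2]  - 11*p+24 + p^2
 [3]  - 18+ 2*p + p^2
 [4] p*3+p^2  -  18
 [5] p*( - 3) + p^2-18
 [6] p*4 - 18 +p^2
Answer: 4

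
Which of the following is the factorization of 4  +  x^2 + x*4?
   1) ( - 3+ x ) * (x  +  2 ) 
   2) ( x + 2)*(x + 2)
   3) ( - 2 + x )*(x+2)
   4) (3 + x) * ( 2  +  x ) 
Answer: 2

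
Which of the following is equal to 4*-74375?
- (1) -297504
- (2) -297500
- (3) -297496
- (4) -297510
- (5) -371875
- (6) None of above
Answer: 2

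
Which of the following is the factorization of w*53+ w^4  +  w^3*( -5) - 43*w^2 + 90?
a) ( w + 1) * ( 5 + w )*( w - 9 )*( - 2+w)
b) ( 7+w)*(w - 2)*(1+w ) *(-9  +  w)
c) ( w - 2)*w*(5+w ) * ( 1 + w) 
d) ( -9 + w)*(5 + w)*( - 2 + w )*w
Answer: a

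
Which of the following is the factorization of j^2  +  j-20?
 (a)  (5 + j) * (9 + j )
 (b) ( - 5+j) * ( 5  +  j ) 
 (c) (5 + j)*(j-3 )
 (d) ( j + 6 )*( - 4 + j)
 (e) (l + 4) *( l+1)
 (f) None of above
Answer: f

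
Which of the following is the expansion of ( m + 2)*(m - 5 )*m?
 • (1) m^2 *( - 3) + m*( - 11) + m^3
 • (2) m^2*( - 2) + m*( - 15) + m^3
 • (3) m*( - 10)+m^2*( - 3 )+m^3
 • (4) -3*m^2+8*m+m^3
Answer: 3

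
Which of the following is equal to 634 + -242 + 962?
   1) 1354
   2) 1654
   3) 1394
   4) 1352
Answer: 1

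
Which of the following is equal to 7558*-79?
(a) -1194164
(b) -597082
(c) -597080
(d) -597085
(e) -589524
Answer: b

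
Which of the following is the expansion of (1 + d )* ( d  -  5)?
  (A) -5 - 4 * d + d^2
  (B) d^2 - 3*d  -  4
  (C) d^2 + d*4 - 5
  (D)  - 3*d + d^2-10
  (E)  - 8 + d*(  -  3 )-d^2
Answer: A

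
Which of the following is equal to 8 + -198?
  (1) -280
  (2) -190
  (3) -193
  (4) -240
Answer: 2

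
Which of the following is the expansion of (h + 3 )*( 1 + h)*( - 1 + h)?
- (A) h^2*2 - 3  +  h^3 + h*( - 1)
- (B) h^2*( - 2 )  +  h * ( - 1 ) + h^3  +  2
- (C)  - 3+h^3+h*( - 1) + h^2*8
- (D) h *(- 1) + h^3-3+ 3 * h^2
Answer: D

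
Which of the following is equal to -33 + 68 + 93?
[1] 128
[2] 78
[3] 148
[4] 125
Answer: 1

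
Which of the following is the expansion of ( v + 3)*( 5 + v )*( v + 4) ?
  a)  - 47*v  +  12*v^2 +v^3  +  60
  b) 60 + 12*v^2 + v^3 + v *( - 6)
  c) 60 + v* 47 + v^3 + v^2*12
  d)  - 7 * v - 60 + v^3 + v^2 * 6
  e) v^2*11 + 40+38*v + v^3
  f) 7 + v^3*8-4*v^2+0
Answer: c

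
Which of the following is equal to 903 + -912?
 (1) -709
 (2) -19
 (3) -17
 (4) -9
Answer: 4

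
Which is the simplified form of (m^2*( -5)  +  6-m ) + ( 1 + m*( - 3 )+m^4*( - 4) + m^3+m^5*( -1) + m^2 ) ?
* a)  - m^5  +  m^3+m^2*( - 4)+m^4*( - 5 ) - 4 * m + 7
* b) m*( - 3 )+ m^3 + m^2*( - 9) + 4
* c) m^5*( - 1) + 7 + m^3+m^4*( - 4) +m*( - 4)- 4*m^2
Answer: c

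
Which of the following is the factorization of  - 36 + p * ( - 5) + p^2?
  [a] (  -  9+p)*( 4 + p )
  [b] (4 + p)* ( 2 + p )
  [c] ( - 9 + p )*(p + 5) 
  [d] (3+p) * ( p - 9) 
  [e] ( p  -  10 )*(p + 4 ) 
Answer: a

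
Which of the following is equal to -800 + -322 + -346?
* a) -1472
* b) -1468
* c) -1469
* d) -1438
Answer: b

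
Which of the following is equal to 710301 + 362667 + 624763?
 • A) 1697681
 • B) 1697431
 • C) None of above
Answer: C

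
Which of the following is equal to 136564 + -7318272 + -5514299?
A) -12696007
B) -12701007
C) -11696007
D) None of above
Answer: A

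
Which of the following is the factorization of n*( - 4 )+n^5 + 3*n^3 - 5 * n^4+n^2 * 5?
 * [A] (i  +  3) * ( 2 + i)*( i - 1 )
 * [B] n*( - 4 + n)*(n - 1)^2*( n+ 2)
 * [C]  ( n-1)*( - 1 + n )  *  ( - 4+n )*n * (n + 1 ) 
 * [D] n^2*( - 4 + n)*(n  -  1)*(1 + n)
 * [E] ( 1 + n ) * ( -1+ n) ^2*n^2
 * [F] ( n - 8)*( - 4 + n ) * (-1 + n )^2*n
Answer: C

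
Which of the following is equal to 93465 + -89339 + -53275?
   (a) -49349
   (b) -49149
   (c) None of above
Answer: b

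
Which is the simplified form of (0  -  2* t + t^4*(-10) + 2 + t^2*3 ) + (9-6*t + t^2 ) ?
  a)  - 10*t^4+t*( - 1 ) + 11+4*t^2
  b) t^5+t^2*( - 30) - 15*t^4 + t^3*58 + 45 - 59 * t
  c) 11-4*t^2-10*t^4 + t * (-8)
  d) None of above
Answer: d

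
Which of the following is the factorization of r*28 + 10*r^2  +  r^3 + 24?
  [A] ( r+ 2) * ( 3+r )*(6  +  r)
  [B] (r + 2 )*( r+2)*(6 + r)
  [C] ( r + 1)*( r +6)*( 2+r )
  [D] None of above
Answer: B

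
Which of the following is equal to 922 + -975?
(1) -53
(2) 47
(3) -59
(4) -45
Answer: 1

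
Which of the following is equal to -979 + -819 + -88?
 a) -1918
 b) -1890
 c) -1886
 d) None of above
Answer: c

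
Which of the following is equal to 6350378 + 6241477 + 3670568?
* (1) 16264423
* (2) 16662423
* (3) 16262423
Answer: 3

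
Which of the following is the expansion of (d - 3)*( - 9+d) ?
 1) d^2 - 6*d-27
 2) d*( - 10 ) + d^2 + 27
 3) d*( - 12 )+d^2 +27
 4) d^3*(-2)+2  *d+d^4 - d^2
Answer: 3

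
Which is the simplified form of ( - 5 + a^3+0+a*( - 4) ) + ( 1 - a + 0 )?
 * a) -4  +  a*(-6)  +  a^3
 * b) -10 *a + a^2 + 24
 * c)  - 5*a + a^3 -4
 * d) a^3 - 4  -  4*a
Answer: c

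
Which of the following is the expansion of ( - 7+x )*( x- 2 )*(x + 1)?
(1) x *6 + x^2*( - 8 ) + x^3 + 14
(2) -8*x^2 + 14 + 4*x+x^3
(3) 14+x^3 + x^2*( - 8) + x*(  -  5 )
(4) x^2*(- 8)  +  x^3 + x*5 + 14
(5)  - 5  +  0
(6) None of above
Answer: 4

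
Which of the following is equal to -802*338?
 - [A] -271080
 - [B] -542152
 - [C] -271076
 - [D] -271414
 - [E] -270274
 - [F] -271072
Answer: C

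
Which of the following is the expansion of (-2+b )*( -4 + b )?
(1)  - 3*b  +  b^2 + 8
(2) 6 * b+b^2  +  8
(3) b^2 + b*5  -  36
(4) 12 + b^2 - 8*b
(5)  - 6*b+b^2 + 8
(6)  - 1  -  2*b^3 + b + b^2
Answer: 5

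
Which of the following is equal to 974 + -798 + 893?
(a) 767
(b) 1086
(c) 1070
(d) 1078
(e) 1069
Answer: e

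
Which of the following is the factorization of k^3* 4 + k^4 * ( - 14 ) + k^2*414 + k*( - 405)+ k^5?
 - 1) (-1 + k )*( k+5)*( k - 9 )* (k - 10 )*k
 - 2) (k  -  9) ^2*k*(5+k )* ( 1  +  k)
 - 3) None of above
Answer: 3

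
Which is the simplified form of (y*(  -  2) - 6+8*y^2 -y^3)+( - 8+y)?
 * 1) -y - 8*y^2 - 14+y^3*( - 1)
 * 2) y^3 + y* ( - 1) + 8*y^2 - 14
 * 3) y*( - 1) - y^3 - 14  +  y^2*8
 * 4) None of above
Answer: 3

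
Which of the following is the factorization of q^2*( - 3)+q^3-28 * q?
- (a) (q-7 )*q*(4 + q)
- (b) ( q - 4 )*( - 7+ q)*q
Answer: a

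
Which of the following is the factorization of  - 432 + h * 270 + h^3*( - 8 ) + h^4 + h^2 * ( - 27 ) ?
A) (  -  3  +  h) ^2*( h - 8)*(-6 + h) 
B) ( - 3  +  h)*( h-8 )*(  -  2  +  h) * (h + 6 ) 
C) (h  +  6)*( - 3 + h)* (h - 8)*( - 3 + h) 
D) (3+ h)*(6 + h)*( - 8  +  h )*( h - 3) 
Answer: C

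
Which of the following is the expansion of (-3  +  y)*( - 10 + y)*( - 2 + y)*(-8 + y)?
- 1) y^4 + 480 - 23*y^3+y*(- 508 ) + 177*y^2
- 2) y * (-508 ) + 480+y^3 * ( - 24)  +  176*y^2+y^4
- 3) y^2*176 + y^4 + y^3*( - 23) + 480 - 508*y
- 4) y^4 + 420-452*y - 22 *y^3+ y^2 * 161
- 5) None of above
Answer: 3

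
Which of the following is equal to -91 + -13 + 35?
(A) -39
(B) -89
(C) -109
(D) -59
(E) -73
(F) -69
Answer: F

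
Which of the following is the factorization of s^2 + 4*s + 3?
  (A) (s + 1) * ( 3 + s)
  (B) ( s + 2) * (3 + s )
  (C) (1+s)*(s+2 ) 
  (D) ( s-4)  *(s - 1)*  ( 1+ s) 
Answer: A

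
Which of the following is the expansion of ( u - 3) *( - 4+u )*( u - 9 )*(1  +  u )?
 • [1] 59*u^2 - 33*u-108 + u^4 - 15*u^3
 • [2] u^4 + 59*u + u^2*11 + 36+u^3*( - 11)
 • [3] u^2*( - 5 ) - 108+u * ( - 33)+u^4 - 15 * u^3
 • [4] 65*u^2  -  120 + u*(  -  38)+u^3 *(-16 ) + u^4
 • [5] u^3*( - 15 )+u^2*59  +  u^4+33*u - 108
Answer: 1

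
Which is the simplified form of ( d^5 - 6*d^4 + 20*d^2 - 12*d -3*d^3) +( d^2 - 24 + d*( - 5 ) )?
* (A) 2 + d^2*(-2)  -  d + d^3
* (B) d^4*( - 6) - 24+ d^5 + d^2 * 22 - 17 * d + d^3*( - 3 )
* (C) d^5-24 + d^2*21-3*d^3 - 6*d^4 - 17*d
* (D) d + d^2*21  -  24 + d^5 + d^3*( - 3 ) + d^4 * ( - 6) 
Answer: C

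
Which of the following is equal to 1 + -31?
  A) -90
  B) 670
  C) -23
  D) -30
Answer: D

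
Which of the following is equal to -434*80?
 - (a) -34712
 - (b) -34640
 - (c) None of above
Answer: c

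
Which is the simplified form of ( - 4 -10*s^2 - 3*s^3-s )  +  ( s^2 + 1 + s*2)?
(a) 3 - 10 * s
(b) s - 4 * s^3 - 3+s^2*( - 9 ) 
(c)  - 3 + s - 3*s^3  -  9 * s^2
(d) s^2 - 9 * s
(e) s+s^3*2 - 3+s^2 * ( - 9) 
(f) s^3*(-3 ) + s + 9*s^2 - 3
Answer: c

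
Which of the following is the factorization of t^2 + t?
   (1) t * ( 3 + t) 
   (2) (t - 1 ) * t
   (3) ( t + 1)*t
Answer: 3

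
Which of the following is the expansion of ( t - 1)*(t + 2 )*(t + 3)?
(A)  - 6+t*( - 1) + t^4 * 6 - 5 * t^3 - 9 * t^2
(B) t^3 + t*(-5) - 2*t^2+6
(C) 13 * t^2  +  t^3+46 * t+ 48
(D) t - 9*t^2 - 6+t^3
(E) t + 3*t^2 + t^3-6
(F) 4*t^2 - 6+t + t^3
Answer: F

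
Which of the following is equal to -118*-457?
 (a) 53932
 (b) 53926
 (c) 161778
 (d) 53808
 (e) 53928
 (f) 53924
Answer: b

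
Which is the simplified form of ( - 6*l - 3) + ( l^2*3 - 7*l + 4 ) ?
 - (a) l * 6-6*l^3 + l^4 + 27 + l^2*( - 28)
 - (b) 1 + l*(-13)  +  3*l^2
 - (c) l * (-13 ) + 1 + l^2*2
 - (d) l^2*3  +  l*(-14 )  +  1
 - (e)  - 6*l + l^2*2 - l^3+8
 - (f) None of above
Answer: b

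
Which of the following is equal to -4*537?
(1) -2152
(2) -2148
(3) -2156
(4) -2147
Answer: 2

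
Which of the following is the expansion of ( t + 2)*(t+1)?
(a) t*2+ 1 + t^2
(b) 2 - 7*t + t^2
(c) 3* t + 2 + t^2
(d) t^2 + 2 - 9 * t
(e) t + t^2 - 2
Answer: c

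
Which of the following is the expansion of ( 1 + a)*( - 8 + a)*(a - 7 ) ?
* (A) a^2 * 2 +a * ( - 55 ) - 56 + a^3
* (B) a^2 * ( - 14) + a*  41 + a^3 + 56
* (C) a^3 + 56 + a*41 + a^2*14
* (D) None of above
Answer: B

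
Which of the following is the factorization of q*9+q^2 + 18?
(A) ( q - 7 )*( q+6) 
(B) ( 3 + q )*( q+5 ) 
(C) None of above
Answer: C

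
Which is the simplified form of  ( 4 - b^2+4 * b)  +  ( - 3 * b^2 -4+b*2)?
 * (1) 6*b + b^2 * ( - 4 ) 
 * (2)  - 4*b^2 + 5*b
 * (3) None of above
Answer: 1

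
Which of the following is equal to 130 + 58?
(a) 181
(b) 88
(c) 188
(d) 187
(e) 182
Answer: c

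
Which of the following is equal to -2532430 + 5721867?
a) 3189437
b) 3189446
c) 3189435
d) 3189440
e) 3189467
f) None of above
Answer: a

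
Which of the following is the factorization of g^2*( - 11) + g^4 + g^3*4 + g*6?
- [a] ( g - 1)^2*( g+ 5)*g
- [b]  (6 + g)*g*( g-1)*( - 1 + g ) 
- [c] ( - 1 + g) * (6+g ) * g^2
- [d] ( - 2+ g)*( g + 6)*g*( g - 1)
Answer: b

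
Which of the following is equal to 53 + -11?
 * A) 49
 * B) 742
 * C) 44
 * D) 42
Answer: D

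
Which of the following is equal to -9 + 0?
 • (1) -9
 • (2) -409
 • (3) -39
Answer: 1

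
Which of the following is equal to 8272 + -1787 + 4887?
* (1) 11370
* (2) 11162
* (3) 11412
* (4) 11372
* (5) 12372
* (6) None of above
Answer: 4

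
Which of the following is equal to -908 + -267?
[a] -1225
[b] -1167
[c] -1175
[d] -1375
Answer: c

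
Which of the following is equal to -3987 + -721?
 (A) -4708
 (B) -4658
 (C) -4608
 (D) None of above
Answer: A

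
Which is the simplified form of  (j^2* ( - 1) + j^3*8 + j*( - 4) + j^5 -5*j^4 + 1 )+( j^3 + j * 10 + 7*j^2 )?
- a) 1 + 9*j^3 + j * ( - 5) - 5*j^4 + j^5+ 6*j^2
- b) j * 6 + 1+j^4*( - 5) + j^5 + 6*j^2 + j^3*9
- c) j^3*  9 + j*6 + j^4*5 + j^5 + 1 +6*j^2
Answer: b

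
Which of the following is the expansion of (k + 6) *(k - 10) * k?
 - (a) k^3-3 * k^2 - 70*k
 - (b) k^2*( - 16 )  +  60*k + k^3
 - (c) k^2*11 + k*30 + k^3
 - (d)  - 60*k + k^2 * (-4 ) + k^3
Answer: d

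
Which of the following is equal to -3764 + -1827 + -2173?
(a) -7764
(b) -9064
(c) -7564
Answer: a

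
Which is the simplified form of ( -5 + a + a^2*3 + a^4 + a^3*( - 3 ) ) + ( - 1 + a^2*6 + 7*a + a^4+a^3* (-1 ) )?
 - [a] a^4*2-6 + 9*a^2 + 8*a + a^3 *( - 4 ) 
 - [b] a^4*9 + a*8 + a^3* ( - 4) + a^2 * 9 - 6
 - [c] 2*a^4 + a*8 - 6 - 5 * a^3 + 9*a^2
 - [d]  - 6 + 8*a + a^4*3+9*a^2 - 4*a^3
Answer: a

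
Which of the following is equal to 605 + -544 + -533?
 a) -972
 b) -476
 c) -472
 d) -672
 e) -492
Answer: c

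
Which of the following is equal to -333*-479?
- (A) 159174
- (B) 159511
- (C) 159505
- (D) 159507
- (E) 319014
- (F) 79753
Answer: D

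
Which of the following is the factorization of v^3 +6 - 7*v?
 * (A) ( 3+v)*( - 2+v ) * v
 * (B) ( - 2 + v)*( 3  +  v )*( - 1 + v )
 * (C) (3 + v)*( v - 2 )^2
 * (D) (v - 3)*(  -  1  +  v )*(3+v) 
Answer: B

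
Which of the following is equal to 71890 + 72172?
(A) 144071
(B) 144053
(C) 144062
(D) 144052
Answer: C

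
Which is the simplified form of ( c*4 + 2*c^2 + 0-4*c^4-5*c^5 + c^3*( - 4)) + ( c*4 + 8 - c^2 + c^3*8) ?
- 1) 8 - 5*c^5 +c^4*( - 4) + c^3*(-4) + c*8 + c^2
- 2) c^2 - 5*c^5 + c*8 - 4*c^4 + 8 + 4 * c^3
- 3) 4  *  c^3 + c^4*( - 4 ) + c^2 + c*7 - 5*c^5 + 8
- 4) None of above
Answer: 2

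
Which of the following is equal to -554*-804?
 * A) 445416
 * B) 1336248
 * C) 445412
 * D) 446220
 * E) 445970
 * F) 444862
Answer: A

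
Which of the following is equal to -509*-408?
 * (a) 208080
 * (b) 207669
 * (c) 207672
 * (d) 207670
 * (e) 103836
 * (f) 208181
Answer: c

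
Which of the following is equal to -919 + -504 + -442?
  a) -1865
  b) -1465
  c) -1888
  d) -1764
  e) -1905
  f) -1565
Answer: a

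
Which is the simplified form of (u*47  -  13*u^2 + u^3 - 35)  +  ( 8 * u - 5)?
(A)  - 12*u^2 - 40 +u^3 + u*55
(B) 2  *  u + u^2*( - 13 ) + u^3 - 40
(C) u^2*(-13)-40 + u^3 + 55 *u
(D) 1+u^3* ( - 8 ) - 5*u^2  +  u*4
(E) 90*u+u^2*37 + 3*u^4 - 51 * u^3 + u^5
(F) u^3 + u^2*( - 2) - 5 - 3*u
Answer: C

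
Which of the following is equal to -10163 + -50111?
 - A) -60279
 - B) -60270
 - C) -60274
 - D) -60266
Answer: C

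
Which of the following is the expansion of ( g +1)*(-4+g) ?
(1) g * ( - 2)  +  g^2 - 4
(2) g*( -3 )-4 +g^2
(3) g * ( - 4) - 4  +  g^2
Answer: 2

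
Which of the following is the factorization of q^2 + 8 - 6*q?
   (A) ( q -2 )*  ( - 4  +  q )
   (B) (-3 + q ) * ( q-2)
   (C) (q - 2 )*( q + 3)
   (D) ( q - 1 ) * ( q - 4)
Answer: A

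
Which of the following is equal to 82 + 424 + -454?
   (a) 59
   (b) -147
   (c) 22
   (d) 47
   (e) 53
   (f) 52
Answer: f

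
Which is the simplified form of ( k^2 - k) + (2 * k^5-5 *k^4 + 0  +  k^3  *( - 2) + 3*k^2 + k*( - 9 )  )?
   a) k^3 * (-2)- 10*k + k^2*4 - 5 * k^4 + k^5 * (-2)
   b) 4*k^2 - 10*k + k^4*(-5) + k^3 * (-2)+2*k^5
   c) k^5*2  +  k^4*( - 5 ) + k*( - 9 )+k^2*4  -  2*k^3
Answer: b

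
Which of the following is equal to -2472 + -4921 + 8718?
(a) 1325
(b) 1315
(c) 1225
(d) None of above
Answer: a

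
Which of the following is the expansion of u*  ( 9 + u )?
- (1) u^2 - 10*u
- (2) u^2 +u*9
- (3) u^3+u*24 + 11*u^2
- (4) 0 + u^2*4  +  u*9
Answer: 2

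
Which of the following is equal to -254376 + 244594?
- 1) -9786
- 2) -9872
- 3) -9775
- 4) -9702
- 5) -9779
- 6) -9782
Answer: 6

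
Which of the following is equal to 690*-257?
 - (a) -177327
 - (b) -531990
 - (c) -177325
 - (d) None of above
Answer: d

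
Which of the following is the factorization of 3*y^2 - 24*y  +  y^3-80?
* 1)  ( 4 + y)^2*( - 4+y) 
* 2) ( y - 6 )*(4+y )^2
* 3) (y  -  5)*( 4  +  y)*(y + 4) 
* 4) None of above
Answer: 3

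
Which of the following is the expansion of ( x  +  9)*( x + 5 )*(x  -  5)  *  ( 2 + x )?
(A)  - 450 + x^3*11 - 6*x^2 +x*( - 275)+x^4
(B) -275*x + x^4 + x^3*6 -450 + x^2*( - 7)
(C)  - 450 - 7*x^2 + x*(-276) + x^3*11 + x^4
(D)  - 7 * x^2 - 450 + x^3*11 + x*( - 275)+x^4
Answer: D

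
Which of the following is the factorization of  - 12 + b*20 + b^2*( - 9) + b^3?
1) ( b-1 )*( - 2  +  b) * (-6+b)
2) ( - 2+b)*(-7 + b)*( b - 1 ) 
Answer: 1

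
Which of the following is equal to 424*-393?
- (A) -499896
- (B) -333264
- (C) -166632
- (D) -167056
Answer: C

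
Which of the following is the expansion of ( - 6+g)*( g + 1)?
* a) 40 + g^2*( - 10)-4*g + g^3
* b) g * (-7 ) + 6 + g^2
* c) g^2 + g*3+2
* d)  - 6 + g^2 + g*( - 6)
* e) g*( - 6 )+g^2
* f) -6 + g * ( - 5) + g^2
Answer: f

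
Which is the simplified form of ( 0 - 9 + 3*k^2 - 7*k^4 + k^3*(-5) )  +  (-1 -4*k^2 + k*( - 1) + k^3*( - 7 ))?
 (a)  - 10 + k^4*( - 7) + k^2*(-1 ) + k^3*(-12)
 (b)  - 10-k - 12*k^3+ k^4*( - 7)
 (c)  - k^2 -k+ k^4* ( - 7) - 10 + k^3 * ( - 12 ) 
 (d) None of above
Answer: c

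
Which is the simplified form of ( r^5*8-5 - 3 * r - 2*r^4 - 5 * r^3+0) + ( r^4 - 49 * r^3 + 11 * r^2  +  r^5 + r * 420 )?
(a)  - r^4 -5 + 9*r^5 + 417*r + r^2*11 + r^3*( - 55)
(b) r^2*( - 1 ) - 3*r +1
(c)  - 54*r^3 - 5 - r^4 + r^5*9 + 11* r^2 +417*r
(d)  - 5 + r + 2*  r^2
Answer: c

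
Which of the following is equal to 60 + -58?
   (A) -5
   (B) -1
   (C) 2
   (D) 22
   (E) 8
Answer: C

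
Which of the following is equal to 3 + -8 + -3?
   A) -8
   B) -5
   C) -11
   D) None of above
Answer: A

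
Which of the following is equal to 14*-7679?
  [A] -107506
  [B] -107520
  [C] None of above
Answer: A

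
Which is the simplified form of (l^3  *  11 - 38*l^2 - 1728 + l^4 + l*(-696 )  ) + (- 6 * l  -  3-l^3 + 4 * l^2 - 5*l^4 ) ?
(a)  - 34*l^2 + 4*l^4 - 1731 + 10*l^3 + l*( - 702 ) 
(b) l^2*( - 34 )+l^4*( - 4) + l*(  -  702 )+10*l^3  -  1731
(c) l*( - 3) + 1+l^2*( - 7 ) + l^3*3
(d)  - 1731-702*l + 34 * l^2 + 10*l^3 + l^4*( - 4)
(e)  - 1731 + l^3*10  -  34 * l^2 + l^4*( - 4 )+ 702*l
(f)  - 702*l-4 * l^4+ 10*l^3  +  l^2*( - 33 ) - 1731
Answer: b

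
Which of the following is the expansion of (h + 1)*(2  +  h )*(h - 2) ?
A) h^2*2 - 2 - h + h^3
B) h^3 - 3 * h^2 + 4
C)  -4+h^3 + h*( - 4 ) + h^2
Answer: C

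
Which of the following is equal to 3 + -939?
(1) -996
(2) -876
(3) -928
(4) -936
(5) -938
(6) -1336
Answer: 4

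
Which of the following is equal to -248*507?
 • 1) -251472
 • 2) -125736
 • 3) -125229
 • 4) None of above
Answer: 2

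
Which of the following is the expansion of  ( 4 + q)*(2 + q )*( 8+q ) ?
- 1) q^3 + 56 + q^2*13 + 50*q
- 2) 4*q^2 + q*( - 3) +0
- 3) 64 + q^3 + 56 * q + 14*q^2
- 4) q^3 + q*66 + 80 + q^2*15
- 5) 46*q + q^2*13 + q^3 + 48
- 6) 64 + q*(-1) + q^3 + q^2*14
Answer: 3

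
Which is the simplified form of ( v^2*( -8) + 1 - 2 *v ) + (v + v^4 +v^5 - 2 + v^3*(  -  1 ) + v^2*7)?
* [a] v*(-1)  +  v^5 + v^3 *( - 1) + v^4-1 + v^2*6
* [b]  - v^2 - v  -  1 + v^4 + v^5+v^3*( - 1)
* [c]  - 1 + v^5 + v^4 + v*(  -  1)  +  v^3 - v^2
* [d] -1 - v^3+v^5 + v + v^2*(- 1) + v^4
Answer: b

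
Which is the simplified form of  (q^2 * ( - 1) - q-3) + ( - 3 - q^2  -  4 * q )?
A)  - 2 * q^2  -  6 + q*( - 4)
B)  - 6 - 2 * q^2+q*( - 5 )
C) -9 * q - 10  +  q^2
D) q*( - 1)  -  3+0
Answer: B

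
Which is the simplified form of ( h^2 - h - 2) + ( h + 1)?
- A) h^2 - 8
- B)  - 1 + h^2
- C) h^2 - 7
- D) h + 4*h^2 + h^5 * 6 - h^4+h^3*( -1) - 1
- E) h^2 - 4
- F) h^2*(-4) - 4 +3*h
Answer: B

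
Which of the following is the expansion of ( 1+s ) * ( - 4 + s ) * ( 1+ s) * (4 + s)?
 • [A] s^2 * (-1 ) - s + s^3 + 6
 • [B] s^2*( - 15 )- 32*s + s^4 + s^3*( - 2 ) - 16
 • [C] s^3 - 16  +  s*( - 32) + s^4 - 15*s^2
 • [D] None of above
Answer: D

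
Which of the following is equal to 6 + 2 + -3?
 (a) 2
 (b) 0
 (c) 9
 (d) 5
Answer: d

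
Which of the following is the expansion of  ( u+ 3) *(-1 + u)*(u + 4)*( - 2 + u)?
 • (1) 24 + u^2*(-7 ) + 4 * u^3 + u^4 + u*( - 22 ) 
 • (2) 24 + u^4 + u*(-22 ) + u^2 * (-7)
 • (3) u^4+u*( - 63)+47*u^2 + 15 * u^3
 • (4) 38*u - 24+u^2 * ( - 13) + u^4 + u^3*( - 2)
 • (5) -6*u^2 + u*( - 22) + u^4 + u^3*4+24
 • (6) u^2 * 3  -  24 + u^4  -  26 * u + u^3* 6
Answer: 1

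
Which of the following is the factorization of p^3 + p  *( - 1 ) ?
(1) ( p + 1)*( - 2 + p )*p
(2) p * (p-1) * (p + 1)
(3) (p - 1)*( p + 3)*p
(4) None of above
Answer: 2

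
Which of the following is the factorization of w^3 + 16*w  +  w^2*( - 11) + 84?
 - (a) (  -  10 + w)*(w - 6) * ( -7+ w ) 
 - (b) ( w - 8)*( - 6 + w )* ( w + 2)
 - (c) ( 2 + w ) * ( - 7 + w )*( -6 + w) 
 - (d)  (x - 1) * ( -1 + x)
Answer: c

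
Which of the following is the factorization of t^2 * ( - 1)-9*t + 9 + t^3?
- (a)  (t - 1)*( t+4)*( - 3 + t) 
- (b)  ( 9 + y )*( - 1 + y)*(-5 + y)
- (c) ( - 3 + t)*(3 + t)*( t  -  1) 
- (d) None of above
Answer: c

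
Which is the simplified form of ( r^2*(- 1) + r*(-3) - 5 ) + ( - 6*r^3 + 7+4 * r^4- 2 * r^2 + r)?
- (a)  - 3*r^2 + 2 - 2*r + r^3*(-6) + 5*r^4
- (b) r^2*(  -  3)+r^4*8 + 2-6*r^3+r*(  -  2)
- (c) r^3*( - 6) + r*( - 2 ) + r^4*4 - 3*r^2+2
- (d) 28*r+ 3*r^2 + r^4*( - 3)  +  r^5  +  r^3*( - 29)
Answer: c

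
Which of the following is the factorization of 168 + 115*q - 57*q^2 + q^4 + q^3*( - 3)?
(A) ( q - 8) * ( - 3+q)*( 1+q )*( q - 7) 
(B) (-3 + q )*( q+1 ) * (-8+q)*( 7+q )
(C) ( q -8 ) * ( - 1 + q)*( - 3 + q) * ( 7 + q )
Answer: B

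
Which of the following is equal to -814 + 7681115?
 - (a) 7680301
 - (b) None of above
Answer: a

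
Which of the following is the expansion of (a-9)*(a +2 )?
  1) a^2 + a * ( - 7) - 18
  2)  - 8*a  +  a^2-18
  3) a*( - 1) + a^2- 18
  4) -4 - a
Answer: 1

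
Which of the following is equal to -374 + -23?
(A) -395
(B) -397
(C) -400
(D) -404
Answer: B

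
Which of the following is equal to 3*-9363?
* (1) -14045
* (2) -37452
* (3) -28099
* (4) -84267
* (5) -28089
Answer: 5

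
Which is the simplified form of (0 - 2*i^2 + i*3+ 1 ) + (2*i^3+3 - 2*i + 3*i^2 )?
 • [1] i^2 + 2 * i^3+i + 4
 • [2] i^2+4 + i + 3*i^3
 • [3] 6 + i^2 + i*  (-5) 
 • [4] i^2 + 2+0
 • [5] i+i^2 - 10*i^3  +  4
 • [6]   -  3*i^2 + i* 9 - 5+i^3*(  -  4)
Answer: 1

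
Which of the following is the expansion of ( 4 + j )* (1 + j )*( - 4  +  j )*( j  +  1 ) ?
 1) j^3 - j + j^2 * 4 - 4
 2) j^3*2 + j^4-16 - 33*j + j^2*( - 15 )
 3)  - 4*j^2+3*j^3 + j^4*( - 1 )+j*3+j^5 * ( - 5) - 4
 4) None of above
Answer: 4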